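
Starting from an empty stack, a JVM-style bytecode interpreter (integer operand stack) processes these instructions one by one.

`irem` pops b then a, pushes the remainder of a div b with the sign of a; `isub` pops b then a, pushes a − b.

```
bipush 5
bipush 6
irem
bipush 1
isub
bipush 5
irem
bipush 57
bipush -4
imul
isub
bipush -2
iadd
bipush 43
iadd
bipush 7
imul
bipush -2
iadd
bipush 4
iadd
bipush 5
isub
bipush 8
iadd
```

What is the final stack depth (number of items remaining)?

bipush 5  → [5]
bipush 6  → [5, 6]
irem      → [5]
bipush 1  → [5, 1]
isub      → [4]
bipush 5  → [4, 5]
irem      → [4]
bipush 57 → [4, 57]
bipush -4 → [4, 57, -4]
imul      → [4, -228]
isub      → [232]
bipush -2 → [232, -2]
iadd      → [230]
bipush 43 → [230, 43]
iadd      → [273]
bipush 7  → [273, 7]
imul      → [1911]
bipush -2 → [1911, -2]
iadd      → [1909]
bipush 4  → [1909, 4]
iadd      → [1913]
bipush 5  → [1913, 5]
isub      → [1908]
bipush 8  → [1908, 8]
iadd      → [1916]

1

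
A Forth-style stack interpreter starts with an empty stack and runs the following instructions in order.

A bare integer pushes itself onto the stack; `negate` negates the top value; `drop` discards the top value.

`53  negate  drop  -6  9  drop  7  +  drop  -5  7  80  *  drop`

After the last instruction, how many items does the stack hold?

1

53     → 53
negate → -53
drop   → (empty)
-6     → -6
9      → -6 9
drop   → -6
7      → -6 7
+      → 1
drop   → (empty)
-5     → -5
7      → -5 7
80     → -5 7 80
*      → -5 560
drop   → -5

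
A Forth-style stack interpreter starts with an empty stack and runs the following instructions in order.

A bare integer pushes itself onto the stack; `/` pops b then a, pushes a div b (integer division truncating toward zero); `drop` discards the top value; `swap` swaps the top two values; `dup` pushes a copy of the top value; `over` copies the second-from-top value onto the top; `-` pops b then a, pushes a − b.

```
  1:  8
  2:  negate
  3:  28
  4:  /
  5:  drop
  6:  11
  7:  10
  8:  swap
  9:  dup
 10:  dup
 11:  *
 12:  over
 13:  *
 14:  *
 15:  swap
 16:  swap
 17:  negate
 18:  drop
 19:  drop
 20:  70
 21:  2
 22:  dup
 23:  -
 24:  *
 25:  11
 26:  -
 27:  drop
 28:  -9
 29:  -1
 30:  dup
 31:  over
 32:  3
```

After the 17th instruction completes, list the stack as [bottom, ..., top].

8      → [8]
negate → [-8]
28     → [-8, 28]
/      → [0]
drop   → []
11     → [11]
10     → [11, 10]
swap   → [10, 11]
dup    → [10, 11, 11]
dup    → [10, 11, 11, 11]
*      → [10, 11, 121]
over   → [10, 11, 121, 11]
*      → [10, 11, 1331]
*      → [10, 14641]
swap   → [14641, 10]
swap   → [10, 14641]
negate → [10, -14641]

[10, -14641]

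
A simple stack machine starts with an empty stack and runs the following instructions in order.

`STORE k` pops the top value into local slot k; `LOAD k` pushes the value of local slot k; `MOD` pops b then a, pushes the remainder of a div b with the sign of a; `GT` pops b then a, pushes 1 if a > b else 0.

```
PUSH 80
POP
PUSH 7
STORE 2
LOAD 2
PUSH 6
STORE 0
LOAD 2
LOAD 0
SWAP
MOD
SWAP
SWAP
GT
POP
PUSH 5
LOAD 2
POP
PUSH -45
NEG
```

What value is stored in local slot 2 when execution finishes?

PUSH 80  → 80
POP      → (empty)
PUSH 7   → 7
STORE 2  → (empty)
LOAD 2   → 7
PUSH 6   → 7 6
STORE 0  → 7
LOAD 2   → 7 7
LOAD 0   → 7 7 6
SWAP     → 7 6 7
MOD      → 7 6
SWAP     → 6 7
SWAP     → 7 6
GT       → 1
POP      → (empty)
PUSH 5   → 5
LOAD 2   → 5 7
POP      → 5
PUSH -45 → 5 -45
NEG      → 5 45

7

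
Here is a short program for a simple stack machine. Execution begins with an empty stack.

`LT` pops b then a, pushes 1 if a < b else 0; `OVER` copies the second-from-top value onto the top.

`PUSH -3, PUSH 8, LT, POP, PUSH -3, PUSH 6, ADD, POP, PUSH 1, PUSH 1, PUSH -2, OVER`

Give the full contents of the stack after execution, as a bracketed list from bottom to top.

[1, 1, -2, 1]

PUSH -3  -3
PUSH 8   -3 8
LT       1
POP      (empty)
PUSH -3  -3
PUSH 6   -3 6
ADD      3
POP      (empty)
PUSH 1   1
PUSH 1   1 1
PUSH -2  1 1 -2
OVER     1 1 -2 1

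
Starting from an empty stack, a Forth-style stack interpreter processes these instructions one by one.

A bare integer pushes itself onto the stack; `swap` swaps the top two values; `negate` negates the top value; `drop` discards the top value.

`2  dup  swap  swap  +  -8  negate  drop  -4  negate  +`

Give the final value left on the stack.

2      -> [2]
dup    -> [2, 2]
swap   -> [2, 2]
swap   -> [2, 2]
+      -> [4]
-8     -> [4, -8]
negate -> [4, 8]
drop   -> [4]
-4     -> [4, -4]
negate -> [4, 4]
+      -> [8]

8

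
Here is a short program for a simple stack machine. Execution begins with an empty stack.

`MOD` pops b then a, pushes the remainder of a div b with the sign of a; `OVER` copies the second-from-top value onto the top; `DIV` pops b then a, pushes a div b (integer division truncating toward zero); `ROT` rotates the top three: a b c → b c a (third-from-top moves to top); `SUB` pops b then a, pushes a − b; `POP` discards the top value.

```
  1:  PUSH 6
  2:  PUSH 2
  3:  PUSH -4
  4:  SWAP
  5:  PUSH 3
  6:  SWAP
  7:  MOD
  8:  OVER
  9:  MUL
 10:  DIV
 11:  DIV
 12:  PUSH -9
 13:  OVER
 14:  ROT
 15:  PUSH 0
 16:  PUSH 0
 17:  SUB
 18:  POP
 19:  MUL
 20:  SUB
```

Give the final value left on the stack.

PUSH 6  : 6
PUSH 2  : 6 2
PUSH -4 : 6 2 -4
SWAP    : 6 -4 2
PUSH 3  : 6 -4 2 3
SWAP    : 6 -4 3 2
MOD     : 6 -4 1
OVER    : 6 -4 1 -4
MUL     : 6 -4 -4
DIV     : 6 1
DIV     : 6
PUSH -9 : 6 -9
OVER    : 6 -9 6
ROT     : -9 6 6
PUSH 0  : -9 6 6 0
PUSH 0  : -9 6 6 0 0
SUB     : -9 6 6 0
POP     : -9 6 6
MUL     : -9 36
SUB     : -45

-45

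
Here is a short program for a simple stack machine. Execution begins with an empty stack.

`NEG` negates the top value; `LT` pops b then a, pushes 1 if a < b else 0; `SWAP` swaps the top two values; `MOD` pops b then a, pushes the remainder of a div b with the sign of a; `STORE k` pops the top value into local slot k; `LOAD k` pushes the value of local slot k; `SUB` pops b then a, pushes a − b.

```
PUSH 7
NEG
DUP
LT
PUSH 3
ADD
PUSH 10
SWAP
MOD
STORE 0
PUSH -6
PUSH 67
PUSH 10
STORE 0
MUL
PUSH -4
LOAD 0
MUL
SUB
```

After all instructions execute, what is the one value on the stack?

PUSH 7  : 7
NEG     : -7
DUP     : -7 -7
LT      : 0
PUSH 3  : 0 3
ADD     : 3
PUSH 10 : 3 10
SWAP    : 10 3
MOD     : 1
STORE 0 : (empty)
PUSH -6 : -6
PUSH 67 : -6 67
PUSH 10 : -6 67 10
STORE 0 : -6 67
MUL     : -402
PUSH -4 : -402 -4
LOAD 0  : -402 -4 10
MUL     : -402 -40
SUB     : -362

-362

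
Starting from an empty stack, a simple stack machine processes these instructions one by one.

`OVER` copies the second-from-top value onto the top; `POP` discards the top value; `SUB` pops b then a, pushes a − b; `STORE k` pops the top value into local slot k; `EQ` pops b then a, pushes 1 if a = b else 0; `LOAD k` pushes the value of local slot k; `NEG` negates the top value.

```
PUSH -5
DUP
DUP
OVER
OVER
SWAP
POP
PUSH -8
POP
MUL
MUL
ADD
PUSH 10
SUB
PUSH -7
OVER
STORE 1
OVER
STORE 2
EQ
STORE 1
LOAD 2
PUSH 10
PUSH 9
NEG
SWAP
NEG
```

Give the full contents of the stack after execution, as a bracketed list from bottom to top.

PUSH -5 -> -5
DUP     -> -5 -5
DUP     -> -5 -5 -5
OVER    -> -5 -5 -5 -5
OVER    -> -5 -5 -5 -5 -5
SWAP    -> -5 -5 -5 -5 -5
POP     -> -5 -5 -5 -5
PUSH -8 -> -5 -5 -5 -5 -8
POP     -> -5 -5 -5 -5
MUL     -> -5 -5 25
MUL     -> -5 -125
ADD     -> -130
PUSH 10 -> -130 10
SUB     -> -140
PUSH -7 -> -140 -7
OVER    -> -140 -7 -140
STORE 1 -> -140 -7
OVER    -> -140 -7 -140
STORE 2 -> -140 -7
EQ      -> 0
STORE 1 -> (empty)
LOAD 2  -> -140
PUSH 10 -> -140 10
PUSH 9  -> -140 10 9
NEG     -> -140 10 -9
SWAP    -> -140 -9 10
NEG     -> -140 -9 -10

[-140, -9, -10]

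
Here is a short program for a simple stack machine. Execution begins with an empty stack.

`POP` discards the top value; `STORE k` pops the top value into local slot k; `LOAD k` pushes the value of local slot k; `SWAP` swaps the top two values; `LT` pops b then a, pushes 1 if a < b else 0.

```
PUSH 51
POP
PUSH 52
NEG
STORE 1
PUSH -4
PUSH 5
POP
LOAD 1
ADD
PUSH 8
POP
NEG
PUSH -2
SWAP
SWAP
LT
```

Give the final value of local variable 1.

-52

PUSH 51 → [51]
POP     → []
PUSH 52 → [52]
NEG     → [-52]
STORE 1 → []
PUSH -4 → [-4]
PUSH 5  → [-4, 5]
POP     → [-4]
LOAD 1  → [-4, -52]
ADD     → [-56]
PUSH 8  → [-56, 8]
POP     → [-56]
NEG     → [56]
PUSH -2 → [56, -2]
SWAP    → [-2, 56]
SWAP    → [56, -2]
LT      → [0]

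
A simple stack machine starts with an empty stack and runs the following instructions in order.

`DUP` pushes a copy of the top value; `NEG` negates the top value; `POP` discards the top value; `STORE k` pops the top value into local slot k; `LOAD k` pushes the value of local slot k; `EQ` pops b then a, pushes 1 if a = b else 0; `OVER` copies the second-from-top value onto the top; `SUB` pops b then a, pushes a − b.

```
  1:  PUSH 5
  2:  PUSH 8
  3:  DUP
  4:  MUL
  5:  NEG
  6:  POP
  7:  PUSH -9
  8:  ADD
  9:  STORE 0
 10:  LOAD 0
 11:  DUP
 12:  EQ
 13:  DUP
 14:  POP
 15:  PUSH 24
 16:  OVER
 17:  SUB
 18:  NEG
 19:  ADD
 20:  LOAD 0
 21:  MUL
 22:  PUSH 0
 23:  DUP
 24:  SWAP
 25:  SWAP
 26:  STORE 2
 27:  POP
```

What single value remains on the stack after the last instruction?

88

PUSH 5  -> 5
PUSH 8  -> 5 8
DUP     -> 5 8 8
MUL     -> 5 64
NEG     -> 5 -64
POP     -> 5
PUSH -9 -> 5 -9
ADD     -> -4
STORE 0 -> (empty)
LOAD 0  -> -4
DUP     -> -4 -4
EQ      -> 1
DUP     -> 1 1
POP     -> 1
PUSH 24 -> 1 24
OVER    -> 1 24 1
SUB     -> 1 23
NEG     -> 1 -23
ADD     -> -22
LOAD 0  -> -22 -4
MUL     -> 88
PUSH 0  -> 88 0
DUP     -> 88 0 0
SWAP    -> 88 0 0
SWAP    -> 88 0 0
STORE 2 -> 88 0
POP     -> 88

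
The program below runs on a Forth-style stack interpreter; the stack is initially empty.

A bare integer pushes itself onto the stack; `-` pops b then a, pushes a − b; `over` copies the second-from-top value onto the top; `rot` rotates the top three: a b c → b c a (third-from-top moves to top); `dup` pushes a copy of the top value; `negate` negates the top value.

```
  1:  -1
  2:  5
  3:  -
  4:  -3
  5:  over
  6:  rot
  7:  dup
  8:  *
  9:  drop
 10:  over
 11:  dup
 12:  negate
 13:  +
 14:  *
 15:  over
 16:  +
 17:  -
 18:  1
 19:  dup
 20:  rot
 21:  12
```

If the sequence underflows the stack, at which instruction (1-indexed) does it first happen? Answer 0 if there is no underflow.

-1      -1
5       -1 5
-       -6
-3      -6 -3
over    -6 -3 -6
rot     -3 -6 -6
dup     -3 -6 -6 -6
*       -3 -6 36
drop    -3 -6
over    -3 -6 -3
dup     -3 -6 -3 -3
negate  -3 -6 -3 3
+       -3 -6 0
*       -3 0
over    -3 0 -3
+       -3 -3
-       0
1       0 1
dup     0 1 1
rot     1 1 0
12      1 1 0 12

0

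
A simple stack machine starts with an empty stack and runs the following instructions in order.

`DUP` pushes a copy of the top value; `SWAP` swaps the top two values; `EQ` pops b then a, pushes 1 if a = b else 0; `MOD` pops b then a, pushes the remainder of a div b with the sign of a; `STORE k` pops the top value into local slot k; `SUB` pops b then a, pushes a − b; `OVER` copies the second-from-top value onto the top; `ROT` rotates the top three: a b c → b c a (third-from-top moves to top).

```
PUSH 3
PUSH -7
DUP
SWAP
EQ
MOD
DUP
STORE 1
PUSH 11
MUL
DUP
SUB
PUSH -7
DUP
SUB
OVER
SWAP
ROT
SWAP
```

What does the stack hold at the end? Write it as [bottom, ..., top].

PUSH 3  -> 3
PUSH -7 -> 3 -7
DUP     -> 3 -7 -7
SWAP    -> 3 -7 -7
EQ      -> 3 1
MOD     -> 0
DUP     -> 0 0
STORE 1 -> 0
PUSH 11 -> 0 11
MUL     -> 0
DUP     -> 0 0
SUB     -> 0
PUSH -7 -> 0 -7
DUP     -> 0 -7 -7
SUB     -> 0 0
OVER    -> 0 0 0
SWAP    -> 0 0 0
ROT     -> 0 0 0
SWAP    -> 0 0 0

[0, 0, 0]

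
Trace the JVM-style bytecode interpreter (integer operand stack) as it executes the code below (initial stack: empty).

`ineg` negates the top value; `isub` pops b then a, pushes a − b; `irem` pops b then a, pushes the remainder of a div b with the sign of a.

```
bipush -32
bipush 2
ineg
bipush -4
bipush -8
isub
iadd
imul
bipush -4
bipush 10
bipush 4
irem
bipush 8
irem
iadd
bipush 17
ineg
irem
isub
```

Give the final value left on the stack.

-62

bipush -32  -32
bipush 2    -32 2
ineg        -32 -2
bipush -4   -32 -2 -4
bipush -8   -32 -2 -4 -8
isub        -32 -2 4
iadd        -32 2
imul        -64
bipush -4   -64 -4
bipush 10   -64 -4 10
bipush 4    -64 -4 10 4
irem        -64 -4 2
bipush 8    -64 -4 2 8
irem        -64 -4 2
iadd        -64 -2
bipush 17   -64 -2 17
ineg        -64 -2 -17
irem        -64 -2
isub        -62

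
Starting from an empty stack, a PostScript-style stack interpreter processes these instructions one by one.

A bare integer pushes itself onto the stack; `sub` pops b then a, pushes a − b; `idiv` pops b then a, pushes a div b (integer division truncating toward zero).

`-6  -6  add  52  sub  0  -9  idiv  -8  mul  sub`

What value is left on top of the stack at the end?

-64

-6   : [-6]
-6   : [-6, -6]
add  : [-12]
52   : [-12, 52]
sub  : [-64]
0    : [-64, 0]
-9   : [-64, 0, -9]
idiv : [-64, 0]
-8   : [-64, 0, -8]
mul  : [-64, 0]
sub  : [-64]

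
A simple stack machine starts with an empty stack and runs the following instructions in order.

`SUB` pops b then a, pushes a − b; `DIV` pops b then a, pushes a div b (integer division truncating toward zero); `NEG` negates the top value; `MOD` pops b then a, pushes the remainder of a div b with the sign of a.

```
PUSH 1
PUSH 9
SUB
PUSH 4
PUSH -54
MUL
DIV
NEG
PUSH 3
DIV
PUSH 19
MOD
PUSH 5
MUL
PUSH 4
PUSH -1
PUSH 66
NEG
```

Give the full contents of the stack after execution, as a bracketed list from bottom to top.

PUSH 1   -> 1
PUSH 9   -> 1 9
SUB      -> -8
PUSH 4   -> -8 4
PUSH -54 -> -8 4 -54
MUL      -> -8 -216
DIV      -> 0
NEG      -> 0
PUSH 3   -> 0 3
DIV      -> 0
PUSH 19  -> 0 19
MOD      -> 0
PUSH 5   -> 0 5
MUL      -> 0
PUSH 4   -> 0 4
PUSH -1  -> 0 4 -1
PUSH 66  -> 0 4 -1 66
NEG      -> 0 4 -1 -66

[0, 4, -1, -66]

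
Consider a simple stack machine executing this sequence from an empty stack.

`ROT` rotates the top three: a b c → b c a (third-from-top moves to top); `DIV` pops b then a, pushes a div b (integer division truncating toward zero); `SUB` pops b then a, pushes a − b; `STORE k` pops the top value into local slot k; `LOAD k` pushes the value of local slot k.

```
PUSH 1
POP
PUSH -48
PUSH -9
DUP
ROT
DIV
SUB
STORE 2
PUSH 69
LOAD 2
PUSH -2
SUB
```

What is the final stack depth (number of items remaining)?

2

PUSH 1    [1]
POP       []
PUSH -48  [-48]
PUSH -9   [-48, -9]
DUP       [-48, -9, -9]
ROT       [-9, -9, -48]
DIV       [-9, 0]
SUB       [-9]
STORE 2   []
PUSH 69   [69]
LOAD 2    [69, -9]
PUSH -2   [69, -9, -2]
SUB       [69, -7]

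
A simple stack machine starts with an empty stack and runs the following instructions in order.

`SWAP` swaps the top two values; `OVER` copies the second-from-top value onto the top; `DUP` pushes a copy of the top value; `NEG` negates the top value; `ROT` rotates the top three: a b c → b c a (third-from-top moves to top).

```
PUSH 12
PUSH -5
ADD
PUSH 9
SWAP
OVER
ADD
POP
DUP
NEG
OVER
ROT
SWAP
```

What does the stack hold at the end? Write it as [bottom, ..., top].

PUSH 12 : 12
PUSH -5 : 12 -5
ADD     : 7
PUSH 9  : 7 9
SWAP    : 9 7
OVER    : 9 7 9
ADD     : 9 16
POP     : 9
DUP     : 9 9
NEG     : 9 -9
OVER    : 9 -9 9
ROT     : -9 9 9
SWAP    : -9 9 9

[-9, 9, 9]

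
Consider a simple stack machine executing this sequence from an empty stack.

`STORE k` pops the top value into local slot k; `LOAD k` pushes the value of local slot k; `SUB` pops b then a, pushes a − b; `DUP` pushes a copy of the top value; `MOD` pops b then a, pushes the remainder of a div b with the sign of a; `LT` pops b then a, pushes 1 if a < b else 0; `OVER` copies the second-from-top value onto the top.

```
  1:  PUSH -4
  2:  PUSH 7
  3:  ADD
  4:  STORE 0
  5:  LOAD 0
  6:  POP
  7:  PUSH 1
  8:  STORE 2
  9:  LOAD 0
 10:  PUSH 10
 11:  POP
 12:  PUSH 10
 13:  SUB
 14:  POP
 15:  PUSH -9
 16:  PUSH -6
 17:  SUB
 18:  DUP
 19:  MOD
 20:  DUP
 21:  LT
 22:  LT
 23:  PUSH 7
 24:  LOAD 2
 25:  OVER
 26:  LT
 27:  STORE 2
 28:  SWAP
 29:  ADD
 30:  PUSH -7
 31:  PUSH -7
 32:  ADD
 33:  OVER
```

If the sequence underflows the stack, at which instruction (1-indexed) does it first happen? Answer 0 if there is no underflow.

PUSH -4  [-4]
PUSH 7   [-4, 7]
ADD      [3]
STORE 0  []
LOAD 0   [3]
POP      []
PUSH 1   [1]
STORE 2  []
LOAD 0   [3]
PUSH 10  [3, 10]
POP      [3]
PUSH 10  [3, 10]
SUB      [-7]
POP      []
PUSH -9  [-9]
PUSH -6  [-9, -6]
SUB      [-3]
DUP      [-3, -3]
MOD      [0]
DUP      [0, 0]
LT       [0]
LT  — needs 2 operands, stack has 1 → underflow

22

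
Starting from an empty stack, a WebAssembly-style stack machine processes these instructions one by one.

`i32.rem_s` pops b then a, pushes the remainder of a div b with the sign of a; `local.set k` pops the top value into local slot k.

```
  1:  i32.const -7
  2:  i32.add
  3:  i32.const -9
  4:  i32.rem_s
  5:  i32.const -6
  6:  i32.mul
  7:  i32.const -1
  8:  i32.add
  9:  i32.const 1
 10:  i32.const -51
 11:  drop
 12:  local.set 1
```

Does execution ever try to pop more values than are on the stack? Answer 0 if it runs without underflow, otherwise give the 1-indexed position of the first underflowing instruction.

2

i32.const -7 : -7
i32.add  — needs 2 operands, stack has 1 → underflow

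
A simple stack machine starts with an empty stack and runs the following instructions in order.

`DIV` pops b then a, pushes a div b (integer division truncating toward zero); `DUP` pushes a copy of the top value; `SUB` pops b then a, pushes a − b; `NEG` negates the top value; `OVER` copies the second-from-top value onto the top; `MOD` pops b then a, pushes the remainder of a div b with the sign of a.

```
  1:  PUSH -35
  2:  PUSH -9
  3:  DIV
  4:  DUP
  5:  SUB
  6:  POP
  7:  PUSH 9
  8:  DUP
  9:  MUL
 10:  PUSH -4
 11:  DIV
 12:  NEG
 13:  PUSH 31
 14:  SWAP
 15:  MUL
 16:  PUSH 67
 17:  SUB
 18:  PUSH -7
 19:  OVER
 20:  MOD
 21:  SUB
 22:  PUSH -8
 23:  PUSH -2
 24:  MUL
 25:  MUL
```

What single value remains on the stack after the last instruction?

8960

PUSH -35  -35
PUSH -9   -35 -9
DIV       3
DUP       3 3
SUB       0
POP       (empty)
PUSH 9    9
DUP       9 9
MUL       81
PUSH -4   81 -4
DIV       -20
NEG       20
PUSH 31   20 31
SWAP      31 20
MUL       620
PUSH 67   620 67
SUB       553
PUSH -7   553 -7
OVER      553 -7 553
MOD       553 -7
SUB       560
PUSH -8   560 -8
PUSH -2   560 -8 -2
MUL       560 16
MUL       8960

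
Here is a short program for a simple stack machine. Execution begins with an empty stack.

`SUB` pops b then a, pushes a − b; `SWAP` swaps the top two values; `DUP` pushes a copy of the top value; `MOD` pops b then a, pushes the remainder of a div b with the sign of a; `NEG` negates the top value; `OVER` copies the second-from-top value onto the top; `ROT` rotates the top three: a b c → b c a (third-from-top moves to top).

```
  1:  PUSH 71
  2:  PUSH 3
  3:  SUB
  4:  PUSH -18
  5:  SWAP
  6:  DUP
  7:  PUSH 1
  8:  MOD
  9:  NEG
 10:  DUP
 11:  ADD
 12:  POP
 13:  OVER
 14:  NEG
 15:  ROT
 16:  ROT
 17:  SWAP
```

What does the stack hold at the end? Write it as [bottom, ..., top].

PUSH 71  -> [71]
PUSH 3   -> [71, 3]
SUB      -> [68]
PUSH -18 -> [68, -18]
SWAP     -> [-18, 68]
DUP      -> [-18, 68, 68]
PUSH 1   -> [-18, 68, 68, 1]
MOD      -> [-18, 68, 0]
NEG      -> [-18, 68, 0]
DUP      -> [-18, 68, 0, 0]
ADD      -> [-18, 68, 0]
POP      -> [-18, 68]
OVER     -> [-18, 68, -18]
NEG      -> [-18, 68, 18]
ROT      -> [68, 18, -18]
ROT      -> [18, -18, 68]
SWAP     -> [18, 68, -18]

[18, 68, -18]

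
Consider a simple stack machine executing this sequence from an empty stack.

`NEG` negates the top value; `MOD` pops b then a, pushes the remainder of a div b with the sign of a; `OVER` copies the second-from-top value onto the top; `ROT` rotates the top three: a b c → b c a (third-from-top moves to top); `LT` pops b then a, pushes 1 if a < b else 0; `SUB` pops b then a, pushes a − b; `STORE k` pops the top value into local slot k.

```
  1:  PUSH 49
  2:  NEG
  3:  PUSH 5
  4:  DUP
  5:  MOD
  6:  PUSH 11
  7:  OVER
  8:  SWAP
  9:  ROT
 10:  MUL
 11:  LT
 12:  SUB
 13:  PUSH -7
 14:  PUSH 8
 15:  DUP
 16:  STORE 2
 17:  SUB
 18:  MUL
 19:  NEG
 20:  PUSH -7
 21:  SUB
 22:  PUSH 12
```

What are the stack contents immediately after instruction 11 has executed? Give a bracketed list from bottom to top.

PUSH 49 : [49]
NEG     : [-49]
PUSH 5  : [-49, 5]
DUP     : [-49, 5, 5]
MOD     : [-49, 0]
PUSH 11 : [-49, 0, 11]
OVER    : [-49, 0, 11, 0]
SWAP    : [-49, 0, 0, 11]
ROT     : [-49, 0, 11, 0]
MUL     : [-49, 0, 0]
LT      : [-49, 0]

[-49, 0]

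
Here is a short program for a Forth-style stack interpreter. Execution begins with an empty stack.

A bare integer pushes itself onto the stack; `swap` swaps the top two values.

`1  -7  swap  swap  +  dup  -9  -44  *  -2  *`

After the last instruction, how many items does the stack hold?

3

1    : 1
-7   : 1 -7
swap : -7 1
swap : 1 -7
+    : -6
dup  : -6 -6
-9   : -6 -6 -9
-44  : -6 -6 -9 -44
*    : -6 -6 396
-2   : -6 -6 396 -2
*    : -6 -6 -792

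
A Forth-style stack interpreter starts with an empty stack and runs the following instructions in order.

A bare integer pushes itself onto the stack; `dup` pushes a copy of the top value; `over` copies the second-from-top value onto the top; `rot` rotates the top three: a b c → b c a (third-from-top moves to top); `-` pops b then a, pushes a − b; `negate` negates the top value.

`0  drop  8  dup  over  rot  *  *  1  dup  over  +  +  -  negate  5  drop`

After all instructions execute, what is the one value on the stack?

-509

0       0
drop    (empty)
8       8
dup     8 8
over    8 8 8
rot     8 8 8
*       8 64
*       512
1       512 1
dup     512 1 1
over    512 1 1 1
+       512 1 2
+       512 3
-       509
negate  -509
5       -509 5
drop    -509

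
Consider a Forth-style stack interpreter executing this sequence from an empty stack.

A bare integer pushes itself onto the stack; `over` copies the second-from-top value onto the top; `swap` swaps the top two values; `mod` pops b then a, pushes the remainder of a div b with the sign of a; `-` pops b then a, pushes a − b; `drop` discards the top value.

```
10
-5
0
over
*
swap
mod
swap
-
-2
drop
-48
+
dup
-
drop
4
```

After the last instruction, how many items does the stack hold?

10    10
-5    10 -5
0     10 -5 0
over  10 -5 0 -5
*     10 -5 0
swap  10 0 -5
mod   10 0
swap  0 10
-     -10
-2    -10 -2
drop  -10
-48   -10 -48
+     -58
dup   -58 -58
-     0
drop  (empty)
4     4

1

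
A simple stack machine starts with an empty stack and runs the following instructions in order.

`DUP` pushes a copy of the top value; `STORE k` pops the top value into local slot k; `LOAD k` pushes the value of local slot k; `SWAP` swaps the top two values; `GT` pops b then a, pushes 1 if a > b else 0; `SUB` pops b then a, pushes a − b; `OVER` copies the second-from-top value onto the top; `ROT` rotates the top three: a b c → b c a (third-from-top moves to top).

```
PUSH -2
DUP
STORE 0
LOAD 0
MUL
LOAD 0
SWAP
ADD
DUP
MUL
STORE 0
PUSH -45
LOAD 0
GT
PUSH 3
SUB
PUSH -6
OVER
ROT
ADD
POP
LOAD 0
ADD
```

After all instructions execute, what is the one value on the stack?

-2

PUSH -2  : -2
DUP      : -2 -2
STORE 0  : -2
LOAD 0   : -2 -2
MUL      : 4
LOAD 0   : 4 -2
SWAP     : -2 4
ADD      : 2
DUP      : 2 2
MUL      : 4
STORE 0  : (empty)
PUSH -45 : -45
LOAD 0   : -45 4
GT       : 0
PUSH 3   : 0 3
SUB      : -3
PUSH -6  : -3 -6
OVER     : -3 -6 -3
ROT      : -6 -3 -3
ADD      : -6 -6
POP      : -6
LOAD 0   : -6 4
ADD      : -2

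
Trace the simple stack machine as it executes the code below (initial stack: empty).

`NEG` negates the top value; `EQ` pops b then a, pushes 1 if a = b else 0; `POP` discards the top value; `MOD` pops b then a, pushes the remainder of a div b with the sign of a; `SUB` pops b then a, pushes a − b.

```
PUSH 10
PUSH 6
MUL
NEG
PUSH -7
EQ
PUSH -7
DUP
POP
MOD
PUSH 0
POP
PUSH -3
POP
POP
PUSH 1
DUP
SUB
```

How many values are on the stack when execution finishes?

1

PUSH 10 : 10
PUSH 6  : 10 6
MUL     : 60
NEG     : -60
PUSH -7 : -60 -7
EQ      : 0
PUSH -7 : 0 -7
DUP     : 0 -7 -7
POP     : 0 -7
MOD     : 0
PUSH 0  : 0 0
POP     : 0
PUSH -3 : 0 -3
POP     : 0
POP     : (empty)
PUSH 1  : 1
DUP     : 1 1
SUB     : 0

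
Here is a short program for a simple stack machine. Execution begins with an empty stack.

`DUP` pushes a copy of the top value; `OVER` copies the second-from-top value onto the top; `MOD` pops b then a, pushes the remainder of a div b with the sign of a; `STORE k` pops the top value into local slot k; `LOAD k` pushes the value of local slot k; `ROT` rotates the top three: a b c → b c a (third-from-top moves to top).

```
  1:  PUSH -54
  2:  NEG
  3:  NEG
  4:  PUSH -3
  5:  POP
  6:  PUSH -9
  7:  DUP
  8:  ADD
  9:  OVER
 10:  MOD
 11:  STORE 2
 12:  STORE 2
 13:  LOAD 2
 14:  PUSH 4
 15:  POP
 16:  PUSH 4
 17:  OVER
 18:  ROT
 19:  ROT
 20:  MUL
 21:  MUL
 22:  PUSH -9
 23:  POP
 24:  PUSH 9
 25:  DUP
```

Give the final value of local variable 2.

PUSH -54 : -54
NEG      : 54
NEG      : -54
PUSH -3  : -54 -3
POP      : -54
PUSH -9  : -54 -9
DUP      : -54 -9 -9
ADD      : -54 -18
OVER     : -54 -18 -54
MOD      : -54 -18
STORE 2  : -54
STORE 2  : (empty)
LOAD 2   : -54
PUSH 4   : -54 4
POP      : -54
PUSH 4   : -54 4
OVER     : -54 4 -54
ROT      : 4 -54 -54
ROT      : -54 -54 4
MUL      : -54 -216
MUL      : 11664
PUSH -9  : 11664 -9
POP      : 11664
PUSH 9   : 11664 9
DUP      : 11664 9 9

-54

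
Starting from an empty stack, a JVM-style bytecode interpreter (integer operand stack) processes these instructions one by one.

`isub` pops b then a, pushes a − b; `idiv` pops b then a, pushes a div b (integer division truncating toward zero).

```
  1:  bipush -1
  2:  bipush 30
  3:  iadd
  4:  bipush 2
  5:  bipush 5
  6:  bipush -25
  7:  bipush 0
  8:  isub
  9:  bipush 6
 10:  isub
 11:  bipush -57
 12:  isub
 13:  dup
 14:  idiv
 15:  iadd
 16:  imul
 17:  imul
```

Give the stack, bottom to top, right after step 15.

[29, 2, 6]

bipush -1   [-1]
bipush 30   [-1, 30]
iadd        [29]
bipush 2    [29, 2]
bipush 5    [29, 2, 5]
bipush -25  [29, 2, 5, -25]
bipush 0    [29, 2, 5, -25, 0]
isub        [29, 2, 5, -25]
bipush 6    [29, 2, 5, -25, 6]
isub        [29, 2, 5, -31]
bipush -57  [29, 2, 5, -31, -57]
isub        [29, 2, 5, 26]
dup         [29, 2, 5, 26, 26]
idiv        [29, 2, 5, 1]
iadd        [29, 2, 6]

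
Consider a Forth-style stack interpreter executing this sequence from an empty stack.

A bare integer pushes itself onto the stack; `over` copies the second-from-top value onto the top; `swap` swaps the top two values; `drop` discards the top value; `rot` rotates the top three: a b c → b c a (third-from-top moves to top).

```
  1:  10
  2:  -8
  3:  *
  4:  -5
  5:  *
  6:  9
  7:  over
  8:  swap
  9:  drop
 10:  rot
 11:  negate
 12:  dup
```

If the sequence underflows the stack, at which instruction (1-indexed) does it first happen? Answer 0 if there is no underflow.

10

10   : [10]
-8   : [10, -8]
*    : [-80]
-5   : [-80, -5]
*    : [400]
9    : [400, 9]
over : [400, 9, 400]
swap : [400, 400, 9]
drop : [400, 400]
rot  — needs 3 operands, stack has 2 → underflow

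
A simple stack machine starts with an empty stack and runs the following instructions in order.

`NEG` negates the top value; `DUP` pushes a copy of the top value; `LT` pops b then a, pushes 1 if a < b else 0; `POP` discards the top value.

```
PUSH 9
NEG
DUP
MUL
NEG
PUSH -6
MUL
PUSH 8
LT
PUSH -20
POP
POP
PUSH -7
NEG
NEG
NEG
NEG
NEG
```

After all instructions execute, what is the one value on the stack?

PUSH 9   -> [9]
NEG      -> [-9]
DUP      -> [-9, -9]
MUL      -> [81]
NEG      -> [-81]
PUSH -6  -> [-81, -6]
MUL      -> [486]
PUSH 8   -> [486, 8]
LT       -> [0]
PUSH -20 -> [0, -20]
POP      -> [0]
POP      -> []
PUSH -7  -> [-7]
NEG      -> [7]
NEG      -> [-7]
NEG      -> [7]
NEG      -> [-7]
NEG      -> [7]

7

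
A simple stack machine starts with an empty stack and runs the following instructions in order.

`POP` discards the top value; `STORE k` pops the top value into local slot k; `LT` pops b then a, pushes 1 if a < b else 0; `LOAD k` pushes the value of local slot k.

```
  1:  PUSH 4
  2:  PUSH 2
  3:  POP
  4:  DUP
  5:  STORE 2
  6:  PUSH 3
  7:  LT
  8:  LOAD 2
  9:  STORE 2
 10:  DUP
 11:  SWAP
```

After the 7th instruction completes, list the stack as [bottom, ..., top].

[0]

PUSH 4  : [4]
PUSH 2  : [4, 2]
POP     : [4]
DUP     : [4, 4]
STORE 2 : [4]
PUSH 3  : [4, 3]
LT      : [0]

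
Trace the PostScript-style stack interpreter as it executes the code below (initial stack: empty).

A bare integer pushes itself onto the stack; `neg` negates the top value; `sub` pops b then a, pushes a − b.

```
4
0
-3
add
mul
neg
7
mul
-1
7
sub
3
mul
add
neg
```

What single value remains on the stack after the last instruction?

4    [4]
0    [4, 0]
-3   [4, 0, -3]
add  [4, -3]
mul  [-12]
neg  [12]
7    [12, 7]
mul  [84]
-1   [84, -1]
7    [84, -1, 7]
sub  [84, -8]
3    [84, -8, 3]
mul  [84, -24]
add  [60]
neg  [-60]

-60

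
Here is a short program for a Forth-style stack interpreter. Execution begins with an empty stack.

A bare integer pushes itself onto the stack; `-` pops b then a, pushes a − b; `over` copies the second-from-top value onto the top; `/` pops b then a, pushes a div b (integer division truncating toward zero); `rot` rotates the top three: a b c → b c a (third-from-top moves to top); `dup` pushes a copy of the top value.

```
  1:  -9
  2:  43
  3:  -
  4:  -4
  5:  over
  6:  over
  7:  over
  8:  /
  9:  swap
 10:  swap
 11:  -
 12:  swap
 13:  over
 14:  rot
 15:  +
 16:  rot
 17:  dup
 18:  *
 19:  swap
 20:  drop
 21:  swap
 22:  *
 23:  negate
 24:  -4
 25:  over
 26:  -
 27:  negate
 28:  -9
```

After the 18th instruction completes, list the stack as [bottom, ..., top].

[-4, -104, 2704]

-9   : -9
43   : -9 43
-    : -52
-4   : -52 -4
over : -52 -4 -52
over : -52 -4 -52 -4
over : -52 -4 -52 -4 -52
/    : -52 -4 -52 0
swap : -52 -4 0 -52
swap : -52 -4 -52 0
-    : -52 -4 -52
swap : -52 -52 -4
over : -52 -52 -4 -52
rot  : -52 -4 -52 -52
+    : -52 -4 -104
rot  : -4 -104 -52
dup  : -4 -104 -52 -52
*    : -4 -104 2704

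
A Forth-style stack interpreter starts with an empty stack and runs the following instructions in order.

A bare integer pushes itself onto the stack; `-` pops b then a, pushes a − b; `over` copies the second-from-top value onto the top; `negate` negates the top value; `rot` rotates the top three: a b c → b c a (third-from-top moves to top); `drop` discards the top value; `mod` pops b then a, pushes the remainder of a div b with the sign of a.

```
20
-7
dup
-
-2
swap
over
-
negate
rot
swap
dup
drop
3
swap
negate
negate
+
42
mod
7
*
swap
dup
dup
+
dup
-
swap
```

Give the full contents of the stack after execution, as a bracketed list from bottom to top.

20     -> [20]
-7     -> [20, -7]
dup    -> [20, -7, -7]
-      -> [20, 0]
-2     -> [20, 0, -2]
swap   -> [20, -2, 0]
over   -> [20, -2, 0, -2]
-      -> [20, -2, 2]
negate -> [20, -2, -2]
rot    -> [-2, -2, 20]
swap   -> [-2, 20, -2]
dup    -> [-2, 20, -2, -2]
drop   -> [-2, 20, -2]
3      -> [-2, 20, -2, 3]
swap   -> [-2, 20, 3, -2]
negate -> [-2, 20, 3, 2]
negate -> [-2, 20, 3, -2]
+      -> [-2, 20, 1]
42     -> [-2, 20, 1, 42]
mod    -> [-2, 20, 1]
7      -> [-2, 20, 1, 7]
*      -> [-2, 20, 7]
swap   -> [-2, 7, 20]
dup    -> [-2, 7, 20, 20]
dup    -> [-2, 7, 20, 20, 20]
+      -> [-2, 7, 20, 40]
dup    -> [-2, 7, 20, 40, 40]
-      -> [-2, 7, 20, 0]
swap   -> [-2, 7, 0, 20]

[-2, 7, 0, 20]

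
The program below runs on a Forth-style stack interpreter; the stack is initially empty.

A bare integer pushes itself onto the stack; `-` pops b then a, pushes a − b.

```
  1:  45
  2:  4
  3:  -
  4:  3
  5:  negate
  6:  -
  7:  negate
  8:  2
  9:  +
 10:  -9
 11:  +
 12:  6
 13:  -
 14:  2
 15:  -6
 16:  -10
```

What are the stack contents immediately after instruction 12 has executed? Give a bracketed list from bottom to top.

45     → 45
4      → 45 4
-      → 41
3      → 41 3
negate → 41 -3
-      → 44
negate → -44
2      → -44 2
+      → -42
-9     → -42 -9
+      → -51
6      → -51 6

[-51, 6]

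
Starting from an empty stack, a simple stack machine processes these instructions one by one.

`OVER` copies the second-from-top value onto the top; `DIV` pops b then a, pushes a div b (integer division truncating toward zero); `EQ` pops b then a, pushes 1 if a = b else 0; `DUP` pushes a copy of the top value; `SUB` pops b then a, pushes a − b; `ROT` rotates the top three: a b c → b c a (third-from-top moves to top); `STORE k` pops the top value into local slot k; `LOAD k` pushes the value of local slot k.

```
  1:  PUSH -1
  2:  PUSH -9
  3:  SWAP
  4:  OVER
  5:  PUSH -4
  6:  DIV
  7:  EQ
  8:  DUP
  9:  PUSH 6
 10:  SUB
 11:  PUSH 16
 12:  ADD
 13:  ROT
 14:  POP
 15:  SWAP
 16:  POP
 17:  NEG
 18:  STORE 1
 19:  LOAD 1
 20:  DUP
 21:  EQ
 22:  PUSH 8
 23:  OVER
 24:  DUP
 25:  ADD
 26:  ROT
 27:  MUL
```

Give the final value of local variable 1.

PUSH -1 : [-1]
PUSH -9 : [-1, -9]
SWAP    : [-9, -1]
OVER    : [-9, -1, -9]
PUSH -4 : [-9, -1, -9, -4]
DIV     : [-9, -1, 2]
EQ      : [-9, 0]
DUP     : [-9, 0, 0]
PUSH 6  : [-9, 0, 0, 6]
SUB     : [-9, 0, -6]
PUSH 16 : [-9, 0, -6, 16]
ADD     : [-9, 0, 10]
ROT     : [0, 10, -9]
POP     : [0, 10]
SWAP    : [10, 0]
POP     : [10]
NEG     : [-10]
STORE 1 : []
LOAD 1  : [-10]
DUP     : [-10, -10]
EQ      : [1]
PUSH 8  : [1, 8]
OVER    : [1, 8, 1]
DUP     : [1, 8, 1, 1]
ADD     : [1, 8, 2]
ROT     : [8, 2, 1]
MUL     : [8, 2]

-10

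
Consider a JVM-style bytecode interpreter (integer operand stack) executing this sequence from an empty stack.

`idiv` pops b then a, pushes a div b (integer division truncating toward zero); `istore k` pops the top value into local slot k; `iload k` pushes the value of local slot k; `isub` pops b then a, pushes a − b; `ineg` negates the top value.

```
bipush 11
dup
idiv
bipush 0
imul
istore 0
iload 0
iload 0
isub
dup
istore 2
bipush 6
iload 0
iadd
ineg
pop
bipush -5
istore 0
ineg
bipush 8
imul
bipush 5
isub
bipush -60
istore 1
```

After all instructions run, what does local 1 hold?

bipush 11  → [11]
dup        → [11, 11]
idiv       → [1]
bipush 0   → [1, 0]
imul       → [0]
istore 0   → []
iload 0    → [0]
iload 0    → [0, 0]
isub       → [0]
dup        → [0, 0]
istore 2   → [0]
bipush 6   → [0, 6]
iload 0    → [0, 6, 0]
iadd       → [0, 6]
ineg       → [0, -6]
pop        → [0]
bipush -5  → [0, -5]
istore 0   → [0]
ineg       → [0]
bipush 8   → [0, 8]
imul       → [0]
bipush 5   → [0, 5]
isub       → [-5]
bipush -60 → [-5, -60]
istore 1   → [-5]

-60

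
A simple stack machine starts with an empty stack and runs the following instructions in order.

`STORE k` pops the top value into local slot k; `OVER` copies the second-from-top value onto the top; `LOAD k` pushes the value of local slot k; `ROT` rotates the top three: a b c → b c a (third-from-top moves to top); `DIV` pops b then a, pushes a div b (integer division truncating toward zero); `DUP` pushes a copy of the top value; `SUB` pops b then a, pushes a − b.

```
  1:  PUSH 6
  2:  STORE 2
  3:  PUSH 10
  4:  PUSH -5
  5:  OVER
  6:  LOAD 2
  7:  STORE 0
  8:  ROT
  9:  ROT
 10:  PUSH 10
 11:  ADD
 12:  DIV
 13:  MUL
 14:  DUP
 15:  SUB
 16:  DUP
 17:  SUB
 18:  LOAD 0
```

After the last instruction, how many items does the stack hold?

PUSH 6   [6]
STORE 2  []
PUSH 10  [10]
PUSH -5  [10, -5]
OVER     [10, -5, 10]
LOAD 2   [10, -5, 10, 6]
STORE 0  [10, -5, 10]
ROT      [-5, 10, 10]
ROT      [10, 10, -5]
PUSH 10  [10, 10, -5, 10]
ADD      [10, 10, 5]
DIV      [10, 2]
MUL      [20]
DUP      [20, 20]
SUB      [0]
DUP      [0, 0]
SUB      [0]
LOAD 0   [0, 6]

2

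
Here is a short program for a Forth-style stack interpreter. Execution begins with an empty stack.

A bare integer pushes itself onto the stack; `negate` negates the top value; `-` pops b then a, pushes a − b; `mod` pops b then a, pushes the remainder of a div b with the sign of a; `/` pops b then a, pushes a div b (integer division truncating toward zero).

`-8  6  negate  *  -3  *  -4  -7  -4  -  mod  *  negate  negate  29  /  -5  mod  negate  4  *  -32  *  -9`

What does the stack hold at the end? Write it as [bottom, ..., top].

[512, -9]

-8     -> [-8]
6      -> [-8, 6]
negate -> [-8, -6]
*      -> [48]
-3     -> [48, -3]
*      -> [-144]
-4     -> [-144, -4]
-7     -> [-144, -4, -7]
-4     -> [-144, -4, -7, -4]
-      -> [-144, -4, -3]
mod    -> [-144, -1]
*      -> [144]
negate -> [-144]
negate -> [144]
29     -> [144, 29]
/      -> [4]
-5     -> [4, -5]
mod    -> [4]
negate -> [-4]
4      -> [-4, 4]
*      -> [-16]
-32    -> [-16, -32]
*      -> [512]
-9     -> [512, -9]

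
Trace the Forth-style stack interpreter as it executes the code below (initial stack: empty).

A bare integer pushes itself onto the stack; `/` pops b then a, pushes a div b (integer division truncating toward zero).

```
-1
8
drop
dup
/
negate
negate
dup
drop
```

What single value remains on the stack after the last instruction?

-1     : -1
8      : -1 8
drop   : -1
dup    : -1 -1
/      : 1
negate : -1
negate : 1
dup    : 1 1
drop   : 1

1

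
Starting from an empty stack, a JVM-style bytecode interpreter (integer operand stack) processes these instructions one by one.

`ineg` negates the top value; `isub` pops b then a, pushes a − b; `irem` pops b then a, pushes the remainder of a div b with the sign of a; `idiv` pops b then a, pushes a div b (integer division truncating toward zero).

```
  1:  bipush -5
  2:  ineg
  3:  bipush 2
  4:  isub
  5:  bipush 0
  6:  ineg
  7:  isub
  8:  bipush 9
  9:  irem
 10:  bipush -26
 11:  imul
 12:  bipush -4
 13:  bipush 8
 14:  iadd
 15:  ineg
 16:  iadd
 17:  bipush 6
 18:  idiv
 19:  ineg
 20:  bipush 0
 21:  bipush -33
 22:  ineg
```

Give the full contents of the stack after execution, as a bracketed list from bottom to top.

[13, 0, 33]

bipush -5  : [-5]
ineg       : [5]
bipush 2   : [5, 2]
isub       : [3]
bipush 0   : [3, 0]
ineg       : [3, 0]
isub       : [3]
bipush 9   : [3, 9]
irem       : [3]
bipush -26 : [3, -26]
imul       : [-78]
bipush -4  : [-78, -4]
bipush 8   : [-78, -4, 8]
iadd       : [-78, 4]
ineg       : [-78, -4]
iadd       : [-82]
bipush 6   : [-82, 6]
idiv       : [-13]
ineg       : [13]
bipush 0   : [13, 0]
bipush -33 : [13, 0, -33]
ineg       : [13, 0, 33]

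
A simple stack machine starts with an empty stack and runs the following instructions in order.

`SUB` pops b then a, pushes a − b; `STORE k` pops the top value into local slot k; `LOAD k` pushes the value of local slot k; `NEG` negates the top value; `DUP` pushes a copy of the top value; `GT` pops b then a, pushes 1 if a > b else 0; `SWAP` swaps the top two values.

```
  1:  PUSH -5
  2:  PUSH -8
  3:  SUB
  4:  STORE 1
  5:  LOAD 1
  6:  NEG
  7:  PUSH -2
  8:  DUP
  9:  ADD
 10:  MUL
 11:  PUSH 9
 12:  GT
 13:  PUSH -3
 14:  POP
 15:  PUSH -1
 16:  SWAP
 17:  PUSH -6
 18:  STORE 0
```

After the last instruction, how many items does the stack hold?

PUSH -5 : [-5]
PUSH -8 : [-5, -8]
SUB     : [3]
STORE 1 : []
LOAD 1  : [3]
NEG     : [-3]
PUSH -2 : [-3, -2]
DUP     : [-3, -2, -2]
ADD     : [-3, -4]
MUL     : [12]
PUSH 9  : [12, 9]
GT      : [1]
PUSH -3 : [1, -3]
POP     : [1]
PUSH -1 : [1, -1]
SWAP    : [-1, 1]
PUSH -6 : [-1, 1, -6]
STORE 0 : [-1, 1]

2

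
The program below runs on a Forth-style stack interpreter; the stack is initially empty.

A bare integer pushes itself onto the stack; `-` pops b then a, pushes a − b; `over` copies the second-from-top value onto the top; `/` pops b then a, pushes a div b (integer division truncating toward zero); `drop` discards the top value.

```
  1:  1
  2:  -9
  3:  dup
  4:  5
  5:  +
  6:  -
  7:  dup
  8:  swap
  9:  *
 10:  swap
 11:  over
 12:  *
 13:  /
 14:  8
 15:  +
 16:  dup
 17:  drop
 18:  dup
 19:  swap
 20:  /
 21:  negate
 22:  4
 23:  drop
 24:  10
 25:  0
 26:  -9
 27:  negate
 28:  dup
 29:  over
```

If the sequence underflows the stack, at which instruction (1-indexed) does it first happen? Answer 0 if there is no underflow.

1      -> [1]
-9     -> [1, -9]
dup    -> [1, -9, -9]
5      -> [1, -9, -9, 5]
+      -> [1, -9, -4]
-      -> [1, -5]
dup    -> [1, -5, -5]
swap   -> [1, -5, -5]
*      -> [1, 25]
swap   -> [25, 1]
over   -> [25, 1, 25]
*      -> [25, 25]
/      -> [1]
8      -> [1, 8]
+      -> [9]
dup    -> [9, 9]
drop   -> [9]
dup    -> [9, 9]
swap   -> [9, 9]
/      -> [1]
negate -> [-1]
4      -> [-1, 4]
drop   -> [-1]
10     -> [-1, 10]
0      -> [-1, 10, 0]
-9     -> [-1, 10, 0, -9]
negate -> [-1, 10, 0, 9]
dup    -> [-1, 10, 0, 9, 9]
over   -> [-1, 10, 0, 9, 9, 9]

0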